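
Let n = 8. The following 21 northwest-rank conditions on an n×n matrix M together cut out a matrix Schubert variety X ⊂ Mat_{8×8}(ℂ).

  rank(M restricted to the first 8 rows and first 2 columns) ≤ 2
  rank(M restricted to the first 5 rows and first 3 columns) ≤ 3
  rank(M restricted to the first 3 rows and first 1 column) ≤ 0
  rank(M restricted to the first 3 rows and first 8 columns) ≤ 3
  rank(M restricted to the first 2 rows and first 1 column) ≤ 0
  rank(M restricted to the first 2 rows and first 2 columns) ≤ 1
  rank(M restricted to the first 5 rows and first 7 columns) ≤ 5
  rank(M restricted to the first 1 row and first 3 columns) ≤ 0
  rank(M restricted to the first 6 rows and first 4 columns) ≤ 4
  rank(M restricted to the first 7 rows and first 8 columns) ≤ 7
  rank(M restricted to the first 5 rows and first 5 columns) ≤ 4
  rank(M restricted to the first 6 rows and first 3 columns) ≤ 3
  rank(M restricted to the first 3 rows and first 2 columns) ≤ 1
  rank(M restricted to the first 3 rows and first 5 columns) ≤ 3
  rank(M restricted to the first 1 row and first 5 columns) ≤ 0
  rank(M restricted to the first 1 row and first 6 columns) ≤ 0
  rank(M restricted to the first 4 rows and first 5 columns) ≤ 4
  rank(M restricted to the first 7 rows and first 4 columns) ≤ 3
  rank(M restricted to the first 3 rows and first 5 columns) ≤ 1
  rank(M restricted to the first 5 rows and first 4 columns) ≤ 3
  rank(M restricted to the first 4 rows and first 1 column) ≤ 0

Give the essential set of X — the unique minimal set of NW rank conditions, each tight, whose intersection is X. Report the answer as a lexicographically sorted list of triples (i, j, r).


Rank table r_w(8×8) implied by the 21 constraints:

  row 1: 0  0  0  0  0  0  1  1
  row 2: 0  1  1  1  1  1  2  2
  row 3: 0  1  1  1  1  2  3  3
  row 4: 0  1  2  2  2  3  4  4
  row 5: 1  2  3  3  3  4  5  5
  row 6: 1  2  3  3  4  5  6  6
  row 7: 1  2  3  3  4  5  6  7
  row 8: 1  2  3  4  5  6  7  8

second differences of R give the permutation w = (7, 2, 6, 3, 1, 5, 8, 4).

ℓ(w)=14; the 4 essential cells (i,j,r):

[(1, 6, 0), (3, 5, 1), (4, 1, 0), (7, 4, 3)]


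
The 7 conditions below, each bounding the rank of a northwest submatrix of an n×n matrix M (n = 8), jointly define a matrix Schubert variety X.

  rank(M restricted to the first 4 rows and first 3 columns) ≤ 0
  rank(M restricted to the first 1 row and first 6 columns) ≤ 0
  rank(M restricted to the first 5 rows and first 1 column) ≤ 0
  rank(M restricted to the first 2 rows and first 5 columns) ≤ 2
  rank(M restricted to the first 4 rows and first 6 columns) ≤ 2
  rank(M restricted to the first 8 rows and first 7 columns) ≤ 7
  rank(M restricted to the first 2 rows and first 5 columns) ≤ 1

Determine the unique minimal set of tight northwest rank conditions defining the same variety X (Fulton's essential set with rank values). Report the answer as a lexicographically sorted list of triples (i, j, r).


Propagating the 7 rank bounds to every northwest block:

  R[1]: 0 | 0 | 0 | 0 | 0 | 0 | 1 | 1
  R[2]: 0 | 0 | 0 | 1 | 1 | 1 | 2 | 2
  R[3]: 0 | 0 | 0 | 1 | 2 | 2 | 3 | 3
  R[4]: 0 | 0 | 0 | 1 | 2 | 2 | 3 | 4
  R[5]: 0 | 1 | 1 | 2 | 3 | 3 | 4 | 5
  R[6]: 1 | 2 | 2 | 3 | 4 | 4 | 5 | 6
  R[7]: 1 | 2 | 3 | 4 | 5 | 5 | 6 | 7
  R[8]: 1 | 2 | 3 | 4 | 5 | 6 | 7 | 8

giving w = (7, 4, 5, 8, 2, 1, 3, 6) via Δ²R.

Rothe diagram D(w) (17 cells), 4 SE-corners (essential conditions):

[(1, 6, 0), (4, 3, 0), (4, 6, 2), (5, 1, 0)]


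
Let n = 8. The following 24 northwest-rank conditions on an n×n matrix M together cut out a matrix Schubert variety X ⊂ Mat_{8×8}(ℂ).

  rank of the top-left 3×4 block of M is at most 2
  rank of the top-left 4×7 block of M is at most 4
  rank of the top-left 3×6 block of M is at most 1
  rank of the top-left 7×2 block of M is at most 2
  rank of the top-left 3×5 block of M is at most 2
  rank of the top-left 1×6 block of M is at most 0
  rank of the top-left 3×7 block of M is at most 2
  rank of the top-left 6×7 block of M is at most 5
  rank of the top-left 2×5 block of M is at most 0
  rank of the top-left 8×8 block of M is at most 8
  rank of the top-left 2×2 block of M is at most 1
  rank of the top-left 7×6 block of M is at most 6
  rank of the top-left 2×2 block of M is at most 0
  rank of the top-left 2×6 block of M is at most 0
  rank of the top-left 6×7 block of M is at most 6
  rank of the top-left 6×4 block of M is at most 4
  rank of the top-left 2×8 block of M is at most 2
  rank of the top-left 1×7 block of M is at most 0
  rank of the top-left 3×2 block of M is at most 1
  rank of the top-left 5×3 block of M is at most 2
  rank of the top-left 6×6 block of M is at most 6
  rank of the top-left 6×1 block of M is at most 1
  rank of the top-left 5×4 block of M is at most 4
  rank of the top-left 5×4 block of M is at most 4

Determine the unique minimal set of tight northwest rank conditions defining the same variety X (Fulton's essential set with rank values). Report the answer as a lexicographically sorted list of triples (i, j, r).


Rank table r_w(8×8) implied by the 24 constraints:

  0  0  0  0  0  0  0  1
  0  0  0  0  0  0  1  2
  1  1  1  1  1  1  2  3
  1  2  2  2  2  2  3  4
  1  2  2  3  3  3  4  5
  1  2  3  4  4  4  5  6
  1  2  3  4  5  5  6  7
  1  2  3  4  5  6  7  8

hence w(1..8) = (8, 7, 1, 2, 4, 3, 5, 6).

D(w) has 14 cells with 3 SE-corners; essential set:

[(1, 7, 0), (2, 6, 0), (5, 3, 2)]


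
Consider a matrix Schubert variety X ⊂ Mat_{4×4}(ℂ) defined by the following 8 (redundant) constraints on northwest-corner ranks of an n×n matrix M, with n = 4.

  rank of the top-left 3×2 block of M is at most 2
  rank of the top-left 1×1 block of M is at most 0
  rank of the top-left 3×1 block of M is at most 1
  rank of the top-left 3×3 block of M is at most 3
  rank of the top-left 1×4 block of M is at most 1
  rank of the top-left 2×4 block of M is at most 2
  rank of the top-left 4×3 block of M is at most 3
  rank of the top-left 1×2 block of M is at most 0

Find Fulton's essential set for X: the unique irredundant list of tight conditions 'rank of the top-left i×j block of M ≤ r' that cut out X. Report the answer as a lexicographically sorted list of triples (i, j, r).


Reconstructing r_w from the 8 given conditions:

  row 1: 0 | 0 | 1 | 1
  row 2: 1 | 1 | 2 | 2
  row 3: 1 | 2 | 3 | 3
  row 4: 1 | 2 | 3 | 4

the unique w with this rank table is (3, 1, 2, 4).

Fulton essential set (1 of the 2 Rothe cells):

[(1, 2, 0)]


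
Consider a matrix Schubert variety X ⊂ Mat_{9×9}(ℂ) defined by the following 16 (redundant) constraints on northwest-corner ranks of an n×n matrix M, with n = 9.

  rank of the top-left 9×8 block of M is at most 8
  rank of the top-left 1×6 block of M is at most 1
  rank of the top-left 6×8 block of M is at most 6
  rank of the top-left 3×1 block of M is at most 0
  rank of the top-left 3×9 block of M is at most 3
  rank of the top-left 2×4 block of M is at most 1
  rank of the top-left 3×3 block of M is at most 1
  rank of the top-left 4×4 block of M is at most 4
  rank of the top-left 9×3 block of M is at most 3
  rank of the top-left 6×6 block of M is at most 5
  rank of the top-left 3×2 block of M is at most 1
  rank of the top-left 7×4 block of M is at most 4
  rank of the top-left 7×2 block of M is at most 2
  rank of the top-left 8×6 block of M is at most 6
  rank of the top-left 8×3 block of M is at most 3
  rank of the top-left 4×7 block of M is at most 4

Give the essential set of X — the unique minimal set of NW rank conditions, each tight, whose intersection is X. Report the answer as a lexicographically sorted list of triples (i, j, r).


Rank table r_w(9×9) implied by the 16 constraints:

  row 1: 0  1  1  1  1  1  1  1  1
  row 2: 0  1  1  1  2  2  2  2  2
  row 3: 0  1  1  2  3  3  3  3  3
  row 4: 1  2  2  3  4  4  4  4  4
  row 5: 1  2  3  4  5  5  5  5  5
  row 6: 1  2  3  4  5  5  6  6  6
  row 7: 1  2  3  4  5  6  7  7  7
  row 8: 1  2  3  4  5  6  7  8  8
  row 9: 1  2  3  4  5  6  7  8  9

reading off 1-entries of Δ²R: w = (2, 5, 4, 1, 3, 7, 6, 8, 9).

4 SE-corners of the 7-cell Rothe diagram give Ess(w):

[(2, 4, 1), (3, 1, 0), (3, 3, 1), (6, 6, 5)]


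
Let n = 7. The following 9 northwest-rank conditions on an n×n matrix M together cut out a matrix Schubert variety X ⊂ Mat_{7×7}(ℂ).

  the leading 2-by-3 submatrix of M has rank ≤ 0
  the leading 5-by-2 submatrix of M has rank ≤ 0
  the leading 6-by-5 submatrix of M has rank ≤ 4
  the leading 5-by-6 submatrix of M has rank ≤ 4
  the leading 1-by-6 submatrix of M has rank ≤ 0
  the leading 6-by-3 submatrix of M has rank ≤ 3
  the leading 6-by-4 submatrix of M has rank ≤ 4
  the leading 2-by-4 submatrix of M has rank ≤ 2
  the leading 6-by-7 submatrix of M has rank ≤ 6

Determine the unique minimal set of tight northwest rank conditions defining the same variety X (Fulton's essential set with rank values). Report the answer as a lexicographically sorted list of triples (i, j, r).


Propagating the 9 rank bounds to every northwest block:

  i=1: 0  0  0  0  0  0  1
  i=2: 0  0  0  1  1  1  2
  i=3: 0  0  1  2  2  2  3
  i=4: 0  0  1  2  3  3  4
  i=5: 0  0  1  2  3  4  5
  i=6: 1  1  2  3  4  5  6
  i=7: 1  2  3  4  5  6  7

hence w(1..7) = (7, 4, 3, 5, 6, 1, 2).

D(w) has 15 cells with 3 SE-corners; essential set:

[(1, 6, 0), (2, 3, 0), (5, 2, 0)]


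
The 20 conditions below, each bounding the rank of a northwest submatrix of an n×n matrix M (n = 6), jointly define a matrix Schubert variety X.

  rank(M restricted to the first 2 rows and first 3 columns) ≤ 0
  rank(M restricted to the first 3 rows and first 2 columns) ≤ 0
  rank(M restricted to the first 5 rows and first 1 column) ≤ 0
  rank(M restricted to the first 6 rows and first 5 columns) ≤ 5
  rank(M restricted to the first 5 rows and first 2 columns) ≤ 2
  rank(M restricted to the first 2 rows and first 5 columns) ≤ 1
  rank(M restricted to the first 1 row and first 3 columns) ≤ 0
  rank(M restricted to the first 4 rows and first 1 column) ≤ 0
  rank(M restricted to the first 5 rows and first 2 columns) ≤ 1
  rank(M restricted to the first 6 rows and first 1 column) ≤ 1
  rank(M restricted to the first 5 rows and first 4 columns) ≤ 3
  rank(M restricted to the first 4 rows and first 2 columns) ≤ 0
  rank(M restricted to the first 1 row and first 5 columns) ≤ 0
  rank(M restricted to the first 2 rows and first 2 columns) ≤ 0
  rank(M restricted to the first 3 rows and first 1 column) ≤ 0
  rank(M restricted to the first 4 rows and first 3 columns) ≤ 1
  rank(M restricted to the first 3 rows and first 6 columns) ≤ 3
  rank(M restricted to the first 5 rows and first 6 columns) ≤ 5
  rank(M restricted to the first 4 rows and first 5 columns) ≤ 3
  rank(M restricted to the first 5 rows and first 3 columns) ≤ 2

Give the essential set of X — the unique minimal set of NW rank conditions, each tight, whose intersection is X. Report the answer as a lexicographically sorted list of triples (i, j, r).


Computing R[i][j] = min implied NW-rank bound (n=6, 20 conditions):

  R[1]: 0 | 0 | 0 | 0 | 0 | 1
  R[2]: 0 | 0 | 0 | 1 | 1 | 2
  R[3]: 0 | 0 | 1 | 2 | 2 | 3
  R[4]: 0 | 0 | 1 | 2 | 3 | 4
  R[5]: 0 | 1 | 2 | 3 | 4 | 5
  R[6]: 1 | 2 | 3 | 4 | 5 | 6

so w = (6, 4, 3, 5, 2, 1).

D(w) has 13 cells with 4 SE-corners; essential set:

[(1, 5, 0), (2, 3, 0), (4, 2, 0), (5, 1, 0)]


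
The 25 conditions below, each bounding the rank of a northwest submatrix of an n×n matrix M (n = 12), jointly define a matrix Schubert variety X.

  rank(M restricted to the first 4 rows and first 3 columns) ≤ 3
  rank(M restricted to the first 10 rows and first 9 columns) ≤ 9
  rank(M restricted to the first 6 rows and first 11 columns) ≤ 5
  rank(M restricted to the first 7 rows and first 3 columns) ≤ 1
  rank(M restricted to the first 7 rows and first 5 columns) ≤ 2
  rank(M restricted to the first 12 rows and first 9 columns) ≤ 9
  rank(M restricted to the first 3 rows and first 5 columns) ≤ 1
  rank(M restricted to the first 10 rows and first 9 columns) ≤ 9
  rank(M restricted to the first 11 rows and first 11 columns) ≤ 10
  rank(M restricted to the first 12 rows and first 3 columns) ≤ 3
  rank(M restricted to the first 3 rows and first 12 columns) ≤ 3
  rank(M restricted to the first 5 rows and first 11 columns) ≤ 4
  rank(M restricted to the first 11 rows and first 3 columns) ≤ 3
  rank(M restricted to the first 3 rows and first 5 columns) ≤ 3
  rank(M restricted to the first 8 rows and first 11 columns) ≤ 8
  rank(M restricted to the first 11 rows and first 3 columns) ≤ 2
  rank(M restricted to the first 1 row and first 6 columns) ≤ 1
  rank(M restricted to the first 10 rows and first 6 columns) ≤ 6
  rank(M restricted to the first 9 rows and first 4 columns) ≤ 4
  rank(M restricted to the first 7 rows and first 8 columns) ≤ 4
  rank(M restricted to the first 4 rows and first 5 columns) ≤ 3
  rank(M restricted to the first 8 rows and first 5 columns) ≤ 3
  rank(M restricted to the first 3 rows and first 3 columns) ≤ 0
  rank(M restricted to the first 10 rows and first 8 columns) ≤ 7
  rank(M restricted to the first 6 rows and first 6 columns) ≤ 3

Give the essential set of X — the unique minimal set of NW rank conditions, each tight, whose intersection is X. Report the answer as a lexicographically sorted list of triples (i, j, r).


The tightest implied rank at each (i,j), from the 25 conditions:

  row 1: 0 | 0 | 0 | 1 | 1 | 1 | 1 | 1 | 1 | 1 | 1 | 1
  row 2: 0 | 0 | 0 | 1 | 1 | 2 | 2 | 2 | 2 | 2 | 2 | 2
  row 3: 0 | 0 | 0 | 1 | 1 | 2 | 3 | 3 | 3 | 3 | 3 | 3
  row 4: 1 | 1 | 1 | 2 | 2 | 3 | 4 | 4 | 4 | 4 | 4 | 4
  row 5: 1 | 1 | 1 | 2 | 2 | 3 | 4 | 4 | 4 | 4 | 4 | 5
  row 6: 1 | 1 | 1 | 2 | 2 | 3 | 4 | 4 | 5 | 5 | 5 | 6
  row 7: 1 | 1 | 1 | 2 | 2 | 3 | 4 | 4 | 5 | 6 | 6 | 7
  row 8: 1 | 2 | 2 | 3 | 3 | 4 | 5 | 5 | 6 | 7 | 7 | 8
  row 9: 1 | 2 | 2 | 3 | 4 | 5 | 6 | 6 | 7 | 8 | 8 | 9
  row 10: 1 | 2 | 2 | 3 | 4 | 5 | 6 | 7 | 8 | 9 | 9 | 10
  row 11: 1 | 2 | 2 | 3 | 4 | 5 | 6 | 7 | 8 | 9 | 10 | 11
  row 12: 1 | 2 | 3 | 4 | 5 | 6 | 7 | 8 | 9 | 10 | 11 | 12

reading off 1-entries of Δ²R: w = (4, 6, 7, 1, 12, 9, 10, 2, 5, 8, 11, 3).

Fulton essential set (7 of the 29 Rothe cells):

[(3, 3, 0), (3, 5, 1), (5, 11, 4), (7, 3, 1), (7, 5, 2), (7, 8, 4), (11, 3, 2)]


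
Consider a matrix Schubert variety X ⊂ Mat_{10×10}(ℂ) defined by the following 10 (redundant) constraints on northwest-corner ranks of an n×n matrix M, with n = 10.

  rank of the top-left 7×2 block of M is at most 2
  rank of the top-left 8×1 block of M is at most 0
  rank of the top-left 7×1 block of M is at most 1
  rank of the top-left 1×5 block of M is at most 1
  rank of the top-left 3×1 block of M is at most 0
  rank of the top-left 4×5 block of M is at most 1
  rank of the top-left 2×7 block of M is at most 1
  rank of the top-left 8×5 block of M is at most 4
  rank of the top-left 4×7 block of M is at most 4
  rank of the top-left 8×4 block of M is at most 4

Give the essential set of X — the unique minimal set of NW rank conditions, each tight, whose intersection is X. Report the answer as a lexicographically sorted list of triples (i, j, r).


Reconstructing r_w from the 10 given conditions:

  i=1: 0 1 1 1 1 1 1 1 1 1
  i=2: 0 1 1 1 1 1 1 2 2 2
  i=3: 0 1 1 1 1 2 2 3 3 3
  i=4: 0 1 1 1 1 2 3 4 4 4
  i=5: 0 1 2 2 2 3 4 5 5 5
  i=6: 0 1 2 3 3 4 5 6 6 6
  i=7: 0 1 2 3 4 5 6 7 7 7
  i=8: 0 1 2 3 4 5 6 7 8 8
  i=9: 1 2 3 4 5 6 7 8 9 9
  i=10: 1 2 3 4 5 6 7 8 9 10

the unique w with this rank table is (2, 8, 6, 7, 3, 4, 5, 9, 1, 10).

3 SE-corners of the 19-cell Rothe diagram give Ess(w):

[(2, 7, 1), (4, 5, 1), (8, 1, 0)]


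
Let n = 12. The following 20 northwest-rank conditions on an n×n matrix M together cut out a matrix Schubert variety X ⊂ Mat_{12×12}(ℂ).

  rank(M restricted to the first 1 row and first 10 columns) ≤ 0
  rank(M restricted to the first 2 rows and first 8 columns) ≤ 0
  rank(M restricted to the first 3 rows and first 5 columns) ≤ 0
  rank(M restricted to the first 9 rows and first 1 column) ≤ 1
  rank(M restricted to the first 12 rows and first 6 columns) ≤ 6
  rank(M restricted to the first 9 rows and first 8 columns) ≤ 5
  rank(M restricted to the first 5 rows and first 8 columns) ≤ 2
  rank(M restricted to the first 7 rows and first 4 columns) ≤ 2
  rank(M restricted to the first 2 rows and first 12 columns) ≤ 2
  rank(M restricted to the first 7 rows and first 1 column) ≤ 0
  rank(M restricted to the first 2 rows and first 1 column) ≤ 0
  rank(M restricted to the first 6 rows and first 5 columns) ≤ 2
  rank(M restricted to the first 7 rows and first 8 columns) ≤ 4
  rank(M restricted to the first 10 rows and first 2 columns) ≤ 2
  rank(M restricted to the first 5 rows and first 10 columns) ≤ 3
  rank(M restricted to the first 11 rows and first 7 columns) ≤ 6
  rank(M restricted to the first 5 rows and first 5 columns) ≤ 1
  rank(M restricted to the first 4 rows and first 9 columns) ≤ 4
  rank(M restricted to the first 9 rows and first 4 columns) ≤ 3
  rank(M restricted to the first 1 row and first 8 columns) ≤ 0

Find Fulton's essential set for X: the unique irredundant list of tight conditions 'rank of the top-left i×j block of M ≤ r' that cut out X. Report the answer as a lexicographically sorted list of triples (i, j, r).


Recovering R(i,j) via the rank-extension bound from the 20 conditions:

  i=1: 0, 0, 0, 0, 0, 0, 0, 0, 0, 0, 1, 1
  i=2: 0, 0, 0, 0, 0, 0, 0, 0, 1, 1, 2, 2
  i=3: 0, 0, 0, 0, 0, 1, 1, 1, 2, 2, 3, 3
  i=4: 0, 1, 1, 1, 1, 2, 2, 2, 3, 3, 4, 4
  i=5: 0, 1, 1, 1, 1, 2, 2, 2, 3, 3, 4, 5
  i=6: 0, 1, 2, 2, 2, 3, 3, 3, 4, 4, 5, 6
  i=7: 0, 1, 2, 2, 3, 4, 4, 4, 5, 5, 6, 7
  i=8: 1, 2, 3, 3, 4, 5, 5, 5, 6, 6, 7, 8
  i=9: 1, 2, 3, 3, 4, 5, 5, 5, 6, 7, 8, 9
  i=10: 1, 2, 3, 4, 5, 6, 6, 6, 7, 8, 9, 10
  i=11: 1, 2, 3, 4, 5, 6, 6, 7, 8, 9, 10, 11
  i=12: 1, 2, 3, 4, 5, 6, 7, 8, 9, 10, 11, 12

hence w(1..12) = (11, 9, 6, 2, 12, 3, 5, 1, 10, 4, 8, 7).

11 SE-corners of the 38-cell Rothe diagram give Ess(w):

[(1, 10, 0), (2, 8, 0), (3, 5, 0), (5, 5, 1), (5, 8, 2), (5, 10, 3), (7, 1, 0), (7, 4, 2), (9, 4, 3), (9, 8, 5), (11, 7, 6)]


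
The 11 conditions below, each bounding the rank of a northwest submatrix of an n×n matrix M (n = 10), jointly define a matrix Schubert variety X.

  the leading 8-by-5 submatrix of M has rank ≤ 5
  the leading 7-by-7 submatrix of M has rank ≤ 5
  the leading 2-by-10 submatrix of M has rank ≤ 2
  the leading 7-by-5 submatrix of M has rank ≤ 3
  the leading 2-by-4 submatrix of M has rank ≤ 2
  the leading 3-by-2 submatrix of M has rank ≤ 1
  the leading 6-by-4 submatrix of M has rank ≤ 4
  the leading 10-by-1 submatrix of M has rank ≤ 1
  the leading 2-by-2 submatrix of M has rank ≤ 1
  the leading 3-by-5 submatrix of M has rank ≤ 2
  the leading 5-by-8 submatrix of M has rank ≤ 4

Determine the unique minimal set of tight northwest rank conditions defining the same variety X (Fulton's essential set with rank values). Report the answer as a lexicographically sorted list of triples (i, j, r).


Rank table r_w(10×10) implied by the 11 constraints:

  row 1: 1 1 1 1 1 1 1 1 1 1
  row 2: 1 1 2 2 2 2 2 2 2 2
  row 3: 1 1 2 2 2 3 3 3 3 3
  row 4: 1 2 3 3 3 4 4 4 4 4
  row 5: 1 2 3 3 3 4 4 4 5 5
  row 6: 1 2 3 3 3 4 5 5 6 6
  row 7: 1 2 3 3 3 4 5 6 7 7
  row 8: 1 2 3 4 4 5 6 7 8 8
  row 9: 1 2 3 4 5 6 7 8 9 9
  row 10: 1 2 3 4 5 6 7 8 9 10

hence w(1..10) = (1, 3, 6, 2, 9, 7, 8, 4, 5, 10).

|D(w)|=12, |Ess(w)|=4:

[(3, 2, 1), (3, 5, 2), (5, 8, 4), (7, 5, 3)]


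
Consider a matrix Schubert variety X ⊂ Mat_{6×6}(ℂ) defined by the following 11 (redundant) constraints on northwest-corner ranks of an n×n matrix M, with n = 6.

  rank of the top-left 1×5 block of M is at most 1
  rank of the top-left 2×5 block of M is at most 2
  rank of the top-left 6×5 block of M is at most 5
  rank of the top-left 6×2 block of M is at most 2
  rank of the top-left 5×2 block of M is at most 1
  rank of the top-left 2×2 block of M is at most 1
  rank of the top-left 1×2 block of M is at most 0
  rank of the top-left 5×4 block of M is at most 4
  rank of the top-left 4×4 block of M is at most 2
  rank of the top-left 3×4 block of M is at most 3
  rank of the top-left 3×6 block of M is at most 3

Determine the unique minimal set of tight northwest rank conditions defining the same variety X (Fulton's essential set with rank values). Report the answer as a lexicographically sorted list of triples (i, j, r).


Recovering R(i,j) via the rank-extension bound from the 11 conditions:

  row 1: 0, 0, 1, 1, 1, 1
  row 2: 1, 1, 2, 2, 2, 2
  row 3: 1, 1, 2, 2, 3, 3
  row 4: 1, 1, 2, 2, 3, 4
  row 5: 1, 1, 2, 3, 4, 5
  row 6: 1, 2, 3, 4, 5, 6

so w = (3, 1, 5, 6, 4, 2).

ℓ(w)=7; the 3 essential cells (i,j,r):

[(1, 2, 0), (4, 4, 2), (5, 2, 1)]


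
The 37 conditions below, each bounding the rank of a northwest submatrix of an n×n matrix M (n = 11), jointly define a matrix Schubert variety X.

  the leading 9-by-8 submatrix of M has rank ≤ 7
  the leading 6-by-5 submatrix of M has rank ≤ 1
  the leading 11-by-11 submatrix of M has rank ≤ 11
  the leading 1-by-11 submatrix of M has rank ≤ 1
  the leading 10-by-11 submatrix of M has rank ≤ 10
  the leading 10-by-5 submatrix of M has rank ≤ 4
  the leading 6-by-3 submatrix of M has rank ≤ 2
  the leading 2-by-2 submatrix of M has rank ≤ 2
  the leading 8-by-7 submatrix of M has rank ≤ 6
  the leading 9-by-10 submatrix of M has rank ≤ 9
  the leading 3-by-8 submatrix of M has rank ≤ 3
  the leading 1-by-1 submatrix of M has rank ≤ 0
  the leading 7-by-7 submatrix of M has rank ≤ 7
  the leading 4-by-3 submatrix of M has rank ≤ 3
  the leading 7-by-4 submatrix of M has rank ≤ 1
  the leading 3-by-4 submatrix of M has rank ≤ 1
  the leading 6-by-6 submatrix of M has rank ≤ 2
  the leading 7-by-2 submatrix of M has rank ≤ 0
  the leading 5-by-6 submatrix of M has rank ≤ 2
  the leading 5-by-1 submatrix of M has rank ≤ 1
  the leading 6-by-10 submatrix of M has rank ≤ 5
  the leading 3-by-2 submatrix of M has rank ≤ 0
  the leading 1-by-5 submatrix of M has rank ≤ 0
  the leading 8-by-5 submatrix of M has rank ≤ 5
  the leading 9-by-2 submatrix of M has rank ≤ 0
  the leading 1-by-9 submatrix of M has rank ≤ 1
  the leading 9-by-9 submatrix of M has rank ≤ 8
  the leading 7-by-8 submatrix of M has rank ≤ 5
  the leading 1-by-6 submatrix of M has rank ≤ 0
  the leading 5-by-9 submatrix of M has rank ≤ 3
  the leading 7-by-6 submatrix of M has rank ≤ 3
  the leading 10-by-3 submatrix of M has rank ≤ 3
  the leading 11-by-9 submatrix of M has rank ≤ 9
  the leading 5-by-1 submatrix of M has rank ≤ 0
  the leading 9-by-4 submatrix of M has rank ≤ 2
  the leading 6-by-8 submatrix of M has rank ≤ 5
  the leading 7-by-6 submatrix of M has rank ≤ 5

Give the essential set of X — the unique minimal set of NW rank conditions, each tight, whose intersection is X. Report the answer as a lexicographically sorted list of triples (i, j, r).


Reconstructing r_w from the 37 given conditions:

  i=1: 0 0 0 0 0 0 1 1 1 1 1
  i=2: 0 0 1 1 1 1 2 2 2 2 2
  i=3: 0 0 1 1 1 2 3 3 3 3 3
  i=4: 0 0 1 1 1 2 3 3 3 4 4
  i=5: 0 0 1 1 1 2 3 3 3 4 5
  i=6: 0 0 1 1 1 2 3 4 4 5 6
  i=7: 0 0 1 1 2 3 4 5 5 6 7
  i=8: 0 0 1 2 3 4 5 6 6 7 8
  i=9: 0 0 1 2 3 4 5 6 7 8 9
  i=10: 1 1 2 3 4 5 6 7 8 9 10
  i=11: 1 2 3 4 5 6 7 8 9 10 11

giving w = (7, 3, 6, 10, 11, 8, 5, 4, 9, 1, 2) via Δ²R.

D(w) has 35 cells with 5 SE-corners; essential set:

[(1, 6, 0), (5, 9, 3), (6, 5, 1), (7, 4, 1), (9, 2, 0)]


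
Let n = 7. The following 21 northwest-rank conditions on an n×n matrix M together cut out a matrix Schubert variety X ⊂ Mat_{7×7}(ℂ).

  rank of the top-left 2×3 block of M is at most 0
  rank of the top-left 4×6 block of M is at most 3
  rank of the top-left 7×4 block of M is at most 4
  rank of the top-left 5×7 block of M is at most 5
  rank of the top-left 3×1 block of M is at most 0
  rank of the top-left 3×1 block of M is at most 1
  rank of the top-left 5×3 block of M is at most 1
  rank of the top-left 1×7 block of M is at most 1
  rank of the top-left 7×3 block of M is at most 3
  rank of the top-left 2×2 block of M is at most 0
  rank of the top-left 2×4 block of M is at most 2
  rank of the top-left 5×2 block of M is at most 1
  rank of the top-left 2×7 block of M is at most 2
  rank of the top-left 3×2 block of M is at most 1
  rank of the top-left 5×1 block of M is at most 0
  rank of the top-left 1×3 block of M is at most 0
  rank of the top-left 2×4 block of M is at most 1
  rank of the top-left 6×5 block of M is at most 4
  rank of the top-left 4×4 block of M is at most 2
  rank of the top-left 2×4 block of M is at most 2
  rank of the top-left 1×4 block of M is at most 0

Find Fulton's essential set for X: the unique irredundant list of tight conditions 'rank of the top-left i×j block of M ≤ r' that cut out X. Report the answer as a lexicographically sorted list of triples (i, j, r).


Rank table r_w(7×7) implied by the 21 constraints:

  row 1: 0  0  0  0  1  1  1
  row 2: 0  0  0  1  2  2  2
  row 3: 0  1  1  2  3  3  3
  row 4: 0  1  1  2  3  3  4
  row 5: 0  1  1  2  3  4  5
  row 6: 1  2  2  3  4  5  6
  row 7: 1  2  3  4  5  6  7

reading off 1-entries of Δ²R: w = (5, 4, 2, 7, 6, 1, 3).

Rothe diagram D(w) (13 cells), 5 SE-corners (essential conditions):

[(1, 4, 0), (2, 3, 0), (4, 6, 3), (5, 1, 0), (5, 3, 1)]


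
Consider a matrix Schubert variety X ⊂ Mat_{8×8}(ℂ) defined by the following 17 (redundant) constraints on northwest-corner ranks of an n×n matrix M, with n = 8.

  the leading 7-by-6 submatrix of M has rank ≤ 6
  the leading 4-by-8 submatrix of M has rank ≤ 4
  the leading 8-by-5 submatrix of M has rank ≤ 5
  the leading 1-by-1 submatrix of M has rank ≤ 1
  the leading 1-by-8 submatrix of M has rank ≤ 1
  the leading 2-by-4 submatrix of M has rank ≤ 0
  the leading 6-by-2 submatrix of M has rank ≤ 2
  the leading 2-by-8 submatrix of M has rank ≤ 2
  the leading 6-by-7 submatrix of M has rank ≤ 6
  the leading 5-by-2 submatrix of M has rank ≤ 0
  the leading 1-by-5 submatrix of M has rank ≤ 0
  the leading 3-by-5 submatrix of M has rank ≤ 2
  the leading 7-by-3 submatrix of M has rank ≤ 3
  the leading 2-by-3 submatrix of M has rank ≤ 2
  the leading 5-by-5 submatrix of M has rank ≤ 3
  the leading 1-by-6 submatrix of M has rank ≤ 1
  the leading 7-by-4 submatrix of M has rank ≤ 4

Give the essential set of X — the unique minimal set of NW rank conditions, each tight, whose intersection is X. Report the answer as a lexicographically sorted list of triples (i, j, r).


Recovering R(i,j) via the rank-extension bound from the 17 conditions:

  i=1: 0, 0, 0, 0, 0, 1, 1, 1
  i=2: 0, 0, 0, 0, 1, 2, 2, 2
  i=3: 0, 0, 1, 1, 2, 3, 3, 3
  i=4: 0, 0, 1, 2, 3, 4, 4, 4
  i=5: 0, 0, 1, 2, 3, 4, 5, 5
  i=6: 1, 1, 2, 3, 4, 5, 6, 6
  i=7: 1, 2, 3, 4, 5, 6, 7, 7
  i=8: 1, 2, 3, 4, 5, 6, 7, 8

giving w = (6, 5, 3, 4, 7, 1, 2, 8) via Δ²R.

ℓ(w)=15; the 3 essential cells (i,j,r):

[(1, 5, 0), (2, 4, 0), (5, 2, 0)]


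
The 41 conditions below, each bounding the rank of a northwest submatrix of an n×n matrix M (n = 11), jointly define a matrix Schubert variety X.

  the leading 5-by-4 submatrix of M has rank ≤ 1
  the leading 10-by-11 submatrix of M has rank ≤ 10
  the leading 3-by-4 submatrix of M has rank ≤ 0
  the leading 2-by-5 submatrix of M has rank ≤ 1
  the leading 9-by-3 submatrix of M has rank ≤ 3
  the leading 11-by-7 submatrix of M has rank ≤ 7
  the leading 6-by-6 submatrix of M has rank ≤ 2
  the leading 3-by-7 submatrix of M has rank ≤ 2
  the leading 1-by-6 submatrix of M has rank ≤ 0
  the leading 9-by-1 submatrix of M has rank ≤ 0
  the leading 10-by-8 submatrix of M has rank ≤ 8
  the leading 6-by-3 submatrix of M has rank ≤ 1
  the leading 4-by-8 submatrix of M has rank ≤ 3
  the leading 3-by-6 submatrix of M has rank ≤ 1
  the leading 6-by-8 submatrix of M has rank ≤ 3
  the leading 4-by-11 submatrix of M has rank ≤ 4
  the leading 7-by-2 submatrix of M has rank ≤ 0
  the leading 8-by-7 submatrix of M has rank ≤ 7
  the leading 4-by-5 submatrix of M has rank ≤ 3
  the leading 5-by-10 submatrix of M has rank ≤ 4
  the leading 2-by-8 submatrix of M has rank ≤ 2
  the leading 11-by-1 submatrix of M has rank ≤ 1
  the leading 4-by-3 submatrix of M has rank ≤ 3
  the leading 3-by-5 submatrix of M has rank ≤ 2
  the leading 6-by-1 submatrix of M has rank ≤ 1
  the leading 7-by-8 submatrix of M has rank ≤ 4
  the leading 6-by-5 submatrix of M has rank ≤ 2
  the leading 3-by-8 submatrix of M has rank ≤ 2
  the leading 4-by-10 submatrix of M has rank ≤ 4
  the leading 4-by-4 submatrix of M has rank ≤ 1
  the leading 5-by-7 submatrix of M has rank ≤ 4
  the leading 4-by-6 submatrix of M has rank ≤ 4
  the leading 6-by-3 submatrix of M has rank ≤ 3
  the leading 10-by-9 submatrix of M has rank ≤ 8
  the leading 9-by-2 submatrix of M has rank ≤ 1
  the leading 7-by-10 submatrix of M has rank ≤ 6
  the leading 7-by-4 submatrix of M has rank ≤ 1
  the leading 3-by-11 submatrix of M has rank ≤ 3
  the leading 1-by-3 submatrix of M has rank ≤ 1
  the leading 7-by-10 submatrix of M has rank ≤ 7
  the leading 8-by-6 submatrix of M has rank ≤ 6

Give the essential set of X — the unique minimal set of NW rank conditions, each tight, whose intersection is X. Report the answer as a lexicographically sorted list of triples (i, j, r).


Rank table r_w(11×11) implied by the 41 constraints:

  row 1: 0  0  0  0  0  0  1  1  1  1  1
  row 2: 0  0  0  0  1  1  2  2  2  2  2
  row 3: 0  0  0  0  1  1  2  2  3  3  3
  row 4: 0  0  1  1  2  2  3  3  4  4  4
  row 5: 0  0  1  1  2  2  3  3  4  4  5
  row 6: 0  0  1  1  2  2  3  3  4  5  6
  row 7: 0  0  1  1  2  3  4  4  5  6  7
  row 8: 0  1  2  2  3  4  5  5  6  7  8
  row 9: 0  1  2  3  4  5  6  6  7  8  9
  row 10: 1  2  3  4  5  6  7  7  8  9  10
  row 11: 1  2  3  4  5  6  7  8  9  10  11

the unique w with this rank table is (7, 5, 9, 3, 11, 10, 6, 2, 4, 1, 8).

ℓ(w)=34; the 10 essential cells (i,j,r):

[(1, 6, 0), (3, 4, 0), (3, 6, 1), (3, 8, 2), (5, 10, 4), (6, 6, 2), (6, 8, 3), (7, 2, 0), (7, 4, 1), (9, 1, 0)]


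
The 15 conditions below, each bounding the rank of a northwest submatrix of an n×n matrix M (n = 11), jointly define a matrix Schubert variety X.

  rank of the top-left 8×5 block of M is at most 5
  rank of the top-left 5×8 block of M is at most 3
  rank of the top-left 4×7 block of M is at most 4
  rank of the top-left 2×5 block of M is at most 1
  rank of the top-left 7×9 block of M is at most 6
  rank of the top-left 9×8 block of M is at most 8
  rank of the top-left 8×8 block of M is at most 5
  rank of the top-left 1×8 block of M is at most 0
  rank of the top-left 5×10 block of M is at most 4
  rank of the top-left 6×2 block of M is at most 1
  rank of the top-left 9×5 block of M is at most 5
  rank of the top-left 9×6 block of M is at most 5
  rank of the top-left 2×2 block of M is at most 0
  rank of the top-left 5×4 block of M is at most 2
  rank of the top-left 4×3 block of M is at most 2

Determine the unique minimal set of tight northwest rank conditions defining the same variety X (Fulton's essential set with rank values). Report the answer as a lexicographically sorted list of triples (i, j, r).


Rank table r_w(11×11) implied by the 15 constraints:

  0 | 0 | 0 | 0 | 0 | 0 | 0 | 0 | 1 | 1 | 1
  0 | 0 | 1 | 1 | 1 | 1 | 1 | 1 | 2 | 2 | 2
  1 | 1 | 2 | 2 | 2 | 2 | 2 | 2 | 3 | 3 | 3
  1 | 1 | 2 | 2 | 3 | 3 | 3 | 3 | 4 | 4 | 4
  1 | 1 | 2 | 2 | 3 | 3 | 3 | 3 | 4 | 4 | 5
  1 | 1 | 2 | 3 | 4 | 4 | 4 | 4 | 5 | 5 | 6
  1 | 2 | 3 | 4 | 5 | 5 | 5 | 5 | 6 | 6 | 7
  1 | 2 | 3 | 4 | 5 | 5 | 5 | 5 | 6 | 7 | 8
  1 | 2 | 3 | 4 | 5 | 5 | 6 | 6 | 7 | 8 | 9
  1 | 2 | 3 | 4 | 5 | 6 | 7 | 7 | 8 | 9 | 10
  1 | 2 | 3 | 4 | 5 | 6 | 7 | 8 | 9 | 10 | 11

reading off 1-entries of Δ²R: w = (9, 3, 1, 5, 11, 4, 2, 10, 7, 6, 8).

Fulton essential set (8 of the 23 Rothe cells):

[(1, 8, 0), (2, 2, 0), (5, 4, 2), (5, 8, 3), (5, 10, 4), (6, 2, 1), (8, 8, 5), (9, 6, 5)]


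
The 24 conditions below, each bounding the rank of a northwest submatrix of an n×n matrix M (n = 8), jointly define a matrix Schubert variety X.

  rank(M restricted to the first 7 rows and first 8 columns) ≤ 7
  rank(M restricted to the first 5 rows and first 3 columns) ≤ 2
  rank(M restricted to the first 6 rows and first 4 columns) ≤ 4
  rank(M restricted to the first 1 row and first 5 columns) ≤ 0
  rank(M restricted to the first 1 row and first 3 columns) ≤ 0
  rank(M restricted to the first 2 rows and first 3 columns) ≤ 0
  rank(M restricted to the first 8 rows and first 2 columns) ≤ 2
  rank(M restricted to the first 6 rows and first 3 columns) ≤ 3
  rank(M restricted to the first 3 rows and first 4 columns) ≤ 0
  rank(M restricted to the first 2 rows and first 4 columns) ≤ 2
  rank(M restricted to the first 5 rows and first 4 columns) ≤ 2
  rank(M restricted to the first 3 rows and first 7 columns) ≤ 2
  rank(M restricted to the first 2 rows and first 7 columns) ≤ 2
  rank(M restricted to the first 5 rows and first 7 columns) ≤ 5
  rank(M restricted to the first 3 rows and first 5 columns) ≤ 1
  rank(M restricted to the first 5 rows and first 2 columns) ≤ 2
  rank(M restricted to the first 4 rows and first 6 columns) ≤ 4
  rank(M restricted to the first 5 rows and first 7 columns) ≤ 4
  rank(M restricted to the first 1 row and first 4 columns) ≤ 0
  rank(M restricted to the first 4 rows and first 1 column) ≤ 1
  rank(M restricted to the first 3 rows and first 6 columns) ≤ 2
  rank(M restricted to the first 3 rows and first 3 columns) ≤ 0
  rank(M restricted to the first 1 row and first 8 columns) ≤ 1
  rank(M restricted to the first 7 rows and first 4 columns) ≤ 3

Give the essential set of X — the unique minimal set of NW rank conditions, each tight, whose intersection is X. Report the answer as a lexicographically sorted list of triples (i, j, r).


The tightest implied rank at each (i,j), from the 24 conditions:

  i=1: 0  0  0  0  0  1  1  1
  i=2: 0  0  0  0  1  2  2  2
  i=3: 0  0  0  0  1  2  2  3
  i=4: 1  1  1  1  2  3  3  4
  i=5: 1  2  2  2  3  4  4  5
  i=6: 1  2  3  3  4  5  5  6
  i=7: 1  2  3  3  4  5  6  7
  i=8: 1  2  3  4  5  6  7  8

giving w = (6, 5, 8, 1, 2, 3, 7, 4) via Δ²R.

Rothe diagram D(w) (15 cells), 4 SE-corners (essential conditions):

[(1, 5, 0), (3, 4, 0), (3, 7, 2), (7, 4, 3)]


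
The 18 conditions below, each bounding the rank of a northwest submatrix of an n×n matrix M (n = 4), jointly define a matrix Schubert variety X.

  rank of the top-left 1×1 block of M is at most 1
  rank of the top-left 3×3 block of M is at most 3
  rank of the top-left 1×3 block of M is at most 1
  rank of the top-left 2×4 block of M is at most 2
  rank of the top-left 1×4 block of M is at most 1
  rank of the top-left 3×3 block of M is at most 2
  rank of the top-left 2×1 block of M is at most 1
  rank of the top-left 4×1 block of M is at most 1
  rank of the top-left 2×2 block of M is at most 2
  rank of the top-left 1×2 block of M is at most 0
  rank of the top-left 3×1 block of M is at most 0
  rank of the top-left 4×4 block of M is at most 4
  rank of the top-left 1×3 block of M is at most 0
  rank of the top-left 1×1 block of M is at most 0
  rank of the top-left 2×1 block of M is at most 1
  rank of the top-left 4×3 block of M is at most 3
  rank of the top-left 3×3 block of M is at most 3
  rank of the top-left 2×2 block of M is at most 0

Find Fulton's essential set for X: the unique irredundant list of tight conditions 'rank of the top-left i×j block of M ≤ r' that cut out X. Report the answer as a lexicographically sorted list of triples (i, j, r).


Computing R[i][j] = min implied NW-rank bound (n=4, 18 conditions):

  0, 0, 0, 1
  0, 0, 1, 2
  0, 1, 2, 3
  1, 2, 3, 4

hence w(1..4) = (4, 3, 2, 1).

Rothe diagram D(w) (6 cells), 3 SE-corners (essential conditions):

[(1, 3, 0), (2, 2, 0), (3, 1, 0)]


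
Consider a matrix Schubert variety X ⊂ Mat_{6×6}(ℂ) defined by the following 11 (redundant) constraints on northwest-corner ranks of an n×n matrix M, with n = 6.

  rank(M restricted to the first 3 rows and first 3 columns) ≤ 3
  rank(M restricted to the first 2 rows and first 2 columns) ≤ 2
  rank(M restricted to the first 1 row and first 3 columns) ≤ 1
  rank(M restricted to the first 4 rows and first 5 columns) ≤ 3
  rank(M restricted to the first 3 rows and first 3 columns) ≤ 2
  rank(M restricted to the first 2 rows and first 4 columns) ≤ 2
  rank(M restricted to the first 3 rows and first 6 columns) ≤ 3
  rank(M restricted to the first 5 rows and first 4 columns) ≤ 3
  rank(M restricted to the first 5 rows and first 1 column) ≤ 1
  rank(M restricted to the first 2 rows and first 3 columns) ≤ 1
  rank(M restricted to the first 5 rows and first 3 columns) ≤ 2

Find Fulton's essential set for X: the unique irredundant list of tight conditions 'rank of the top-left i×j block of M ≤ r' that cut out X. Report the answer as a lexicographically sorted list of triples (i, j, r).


Rank table r_w(6×6) implied by the 11 constraints:

  1, 1, 1, 1, 1, 1
  1, 1, 1, 2, 2, 2
  1, 2, 2, 3, 3, 3
  1, 2, 2, 3, 3, 4
  1, 2, 2, 3, 4, 5
  1, 2, 3, 4, 5, 6

the unique w with this rank table is (1, 4, 2, 6, 5, 3).

|D(w)|=5, |Ess(w)|=3:

[(2, 3, 1), (4, 5, 3), (5, 3, 2)]


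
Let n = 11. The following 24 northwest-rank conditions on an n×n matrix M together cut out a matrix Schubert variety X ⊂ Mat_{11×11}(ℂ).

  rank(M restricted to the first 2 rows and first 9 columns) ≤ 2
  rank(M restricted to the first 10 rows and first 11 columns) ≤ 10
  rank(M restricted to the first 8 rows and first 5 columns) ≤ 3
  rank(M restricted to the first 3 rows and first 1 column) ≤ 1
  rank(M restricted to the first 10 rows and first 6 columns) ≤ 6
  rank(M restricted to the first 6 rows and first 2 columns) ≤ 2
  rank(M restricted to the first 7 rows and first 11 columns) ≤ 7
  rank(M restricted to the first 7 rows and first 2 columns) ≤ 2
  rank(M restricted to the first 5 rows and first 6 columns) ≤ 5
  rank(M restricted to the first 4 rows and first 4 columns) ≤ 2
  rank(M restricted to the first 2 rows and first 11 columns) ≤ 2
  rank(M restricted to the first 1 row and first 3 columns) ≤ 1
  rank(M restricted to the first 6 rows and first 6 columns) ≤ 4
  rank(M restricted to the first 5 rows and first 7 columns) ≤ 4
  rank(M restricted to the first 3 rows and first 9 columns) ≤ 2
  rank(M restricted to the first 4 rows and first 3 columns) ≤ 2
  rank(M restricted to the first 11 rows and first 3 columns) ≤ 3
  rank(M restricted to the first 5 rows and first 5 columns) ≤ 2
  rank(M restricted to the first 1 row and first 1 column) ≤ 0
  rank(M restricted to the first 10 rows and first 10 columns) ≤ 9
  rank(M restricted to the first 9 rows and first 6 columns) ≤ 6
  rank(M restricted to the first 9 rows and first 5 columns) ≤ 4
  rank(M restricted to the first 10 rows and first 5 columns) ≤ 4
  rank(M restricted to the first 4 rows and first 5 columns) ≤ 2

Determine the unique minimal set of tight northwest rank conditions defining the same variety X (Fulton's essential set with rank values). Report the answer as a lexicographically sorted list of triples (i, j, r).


Computing R[i][j] = min implied NW-rank bound (n=11, 24 conditions):

  row 1: 0  1  1  1  1  1  1  1  1  1  1
  row 2: 1  2  2  2  2  2  2  2  2  2  2
  row 3: 1  2  2  2  2  2  2  2  2  3  3
  row 4: 1  2  2  2  2  3  3  3  3  4  4
  row 5: 1  2  2  2  2  3  4  4  4  5  5
  row 6: 1  2  3  3  3  4  5  5  5  6  6
  row 7: 1  2  3  3  3  4  5  6  6  7  7
  row 8: 1  2  3  3  3  4  5  6  7  8  8
  row 9: 1  2  3  4  4  5  6  7  8  9  9
  row 10: 1  2  3  4  4  5  6  7  8  9  10
  row 11: 1  2  3  4  5  6  7  8  9  10  11

giving w = (2, 1, 10, 6, 7, 3, 8, 9, 4, 11, 5) via Δ²R.

5 SE-corners of the 19-cell Rothe diagram give Ess(w):

[(1, 1, 0), (3, 9, 2), (5, 5, 2), (8, 5, 3), (10, 5, 4)]
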